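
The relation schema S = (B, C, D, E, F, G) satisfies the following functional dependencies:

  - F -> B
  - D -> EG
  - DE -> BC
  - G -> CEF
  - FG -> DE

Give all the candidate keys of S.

{D}⁺: D→EG adds E, G; DE→BC adds B, C; G→CEF adds F → {B, C, D, E, F, G}.
{G}⁺: G→CEF adds C, E, F; FG→DE adds D; F→B adds B → {B, C, D, E, F, G}.
Any other superkey contains one of these as a subset, so there are no further candidate keys.

{D}, {G}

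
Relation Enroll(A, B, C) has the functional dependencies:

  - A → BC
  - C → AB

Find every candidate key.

(A); (C)

{A}⁺: A→BC adds B, C → {A, B, C}.
{C}⁺: C→AB adds A, B → {A, B, C}.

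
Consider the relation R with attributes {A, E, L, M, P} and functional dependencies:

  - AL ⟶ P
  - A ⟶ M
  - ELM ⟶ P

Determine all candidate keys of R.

Attributes A, E, L never appear on any right-hand side, so every candidate key must contain {A, E, L}.
{A, E, L}⁺ = {A, E, L, M, P}, which is all of the schema, so {A, E, L} is the only candidate key.

{A, E, L}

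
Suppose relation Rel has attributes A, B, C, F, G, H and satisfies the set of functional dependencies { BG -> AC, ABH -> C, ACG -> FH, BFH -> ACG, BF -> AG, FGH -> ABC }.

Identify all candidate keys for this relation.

BF, BG, ACG, FGH

{B, F}⁺: BF→AG adds A, G; BG→AC adds C; ACG→FH adds H → {A, B, C, F, G, H}. Minimal: {F}⁺ = {F}; {B}⁺ = {B} — none reach the full schema.
{B, G}⁺: BG→AC adds A, C; ACG→FH adds F, H → {A, B, C, F, G, H}. Minimal: {G}⁺ = {G}; {B}⁺ = {B} — none reach the full schema.
{A, C, G}⁺: ACG→FH adds F, H; FGH→ABC adds B → {A, B, C, F, G, H}. Minimal: {C, G}⁺ = {C, G}; {A, G}⁺ = {A, G}; {A, C}⁺ = {A, C} — none reach the full schema.
{F, G, H}⁺: FGH→ABC adds A, B, C → {A, B, C, F, G, H}. Minimal: {G, H}⁺ = {G, H}; {F, H}⁺ = {F, H}; {F, G}⁺ = {F, G} — none reach the full schema.
Any other superkey contains one of these as a subset, so there are no further candidate keys.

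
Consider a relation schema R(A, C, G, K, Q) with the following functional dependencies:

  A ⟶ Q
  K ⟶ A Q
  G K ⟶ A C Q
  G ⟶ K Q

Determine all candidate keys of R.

{G}⁺: G→KQ adds K, Q; K→AQ adds A; GK→ACQ adds C → {A, C, G, K, Q}.
No other minimal superkey exists.

{G}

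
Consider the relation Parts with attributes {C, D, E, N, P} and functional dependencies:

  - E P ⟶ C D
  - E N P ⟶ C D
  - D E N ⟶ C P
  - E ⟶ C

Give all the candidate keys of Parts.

{D, E, N}⁺: DEN→CP adds C, P → {C, D, E, N, P}.
{E, N, P}⁺: EP→CD adds C, D → {C, D, E, N, P}.

{D, E, N}, {E, N, P}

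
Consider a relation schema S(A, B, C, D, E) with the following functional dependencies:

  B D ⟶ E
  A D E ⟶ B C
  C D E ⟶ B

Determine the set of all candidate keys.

{A, B, D}, {A, D, E}

{A, B, D}⁺: BD→E adds E; ADE→BC adds C → {A, B, C, D, E}.
{A, D, E}⁺: ADE→BC adds B, C → {A, B, C, D, E}.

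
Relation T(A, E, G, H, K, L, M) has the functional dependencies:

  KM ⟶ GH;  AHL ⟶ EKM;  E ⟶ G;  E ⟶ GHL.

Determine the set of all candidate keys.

AE, AHL, AKLM

Attribute A never appears on the right-hand side of any dependency, so A must belong to every candidate key.
{A}⁺ = {A}, which is not all of the schema, so we must add further attributes.
{A, E}⁺: E→G adds G; E→GHL adds H, L; AHL→EKM adds K, M → {A, E, G, H, K, L, M}.
{A, H, L}⁺: AHL→EKM adds E, K, M; E→G adds G → {A, E, G, H, K, L, M}.
{A, K, L, M}⁺: KM→GH adds G, H; AHL→EKM adds E → {A, E, G, H, K, L, M}.
Any other superkey contains one of these as a subset, so there are no further candidate keys.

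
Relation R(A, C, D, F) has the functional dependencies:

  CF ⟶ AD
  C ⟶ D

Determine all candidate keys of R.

Attributes C, F never appear on any right-hand side, so every candidate key must contain {C, F}.
{C, F}⁺ = {A, C, D, F}, which is all of the schema, so {C, F} is the only candidate key.

{C, F}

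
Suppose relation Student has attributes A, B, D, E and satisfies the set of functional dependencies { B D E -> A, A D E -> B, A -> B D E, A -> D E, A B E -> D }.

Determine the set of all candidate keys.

{A}, {B, D, E}

{A}⁺: A→BDE adds B, D, E → {A, B, D, E}.
{B, D, E}⁺: BDE→A adds A → {A, B, D, E}. Minimal: {D, E}⁺ = {D, E}; {B, E}⁺ = {B, E}; {B, D}⁺ = {B, D} — none reach the full schema.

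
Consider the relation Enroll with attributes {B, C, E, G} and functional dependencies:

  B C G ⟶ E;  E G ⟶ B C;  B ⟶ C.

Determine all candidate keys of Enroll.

Attribute G never appears on the right-hand side of any dependency, so G must belong to every candidate key.
{G}⁺ = {G}, which is not all of the schema, so we must add further attributes.
{B, G}⁺: B→C adds C; BCG→E adds E → {B, C, E, G}. Minimal: {G}⁺ = {G}; {B}⁺ = {B, C} — none reach the full schema.
{E, G}⁺: EG→BC adds B, C → {B, C, E, G}. Minimal: {G}⁺ = {G}; {E}⁺ = {E} — none reach the full schema.

BG; EG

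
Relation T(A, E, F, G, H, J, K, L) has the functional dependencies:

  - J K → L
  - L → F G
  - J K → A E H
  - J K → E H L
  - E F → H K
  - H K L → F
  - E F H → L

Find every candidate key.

JK; EFJ; EJL

Attribute J never appears on the right-hand side of any dependency, so J must belong to every candidate key.
{J}⁺ = {J}, which is not all of the schema, so we must add further attributes.
{J, K}⁺: JK→L adds L; L→FG adds F, G; JK→AEH adds A, E, H → {A, E, F, G, H, J, K, L}. Minimal: {K}⁺ = {K}; {J}⁺ = {J} — none reach the full schema.
{E, F, J}⁺: EF→HK adds H, K; EFH→L adds L; L→FG adds G; JK→AEH adds A → {A, E, F, G, H, J, K, L}. Minimal: {F, J}⁺ = {F, J}; {E, J}⁺ = {E, J}; {E, F}⁺ = {E, F, G, H, K, L} — none reach the full schema.
{E, J, L}⁺: L→FG adds F, G; EF→HK adds H, K; JK→AEH adds A → {A, E, F, G, H, J, K, L}. Minimal: {J, L}⁺ = {F, G, J, L}; {E, L}⁺ = {E, F, G, H, K, L}; {E, J}⁺ = {E, J} — none reach the full schema.
Any other superkey contains one of these as a subset, so there are no further candidate keys.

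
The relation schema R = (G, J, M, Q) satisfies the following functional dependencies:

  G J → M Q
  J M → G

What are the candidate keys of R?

{G, J}⁺: GJ→MQ adds M, Q → {G, J, M, Q}. Minimal: {J}⁺ = {J}; {G}⁺ = {G} — none reach the full schema.
{J, M}⁺: JM→G adds G; GJ→MQ adds Q → {G, J, M, Q}. Minimal: {M}⁺ = {M}; {J}⁺ = {J} — none reach the full schema.

(G, J); (J, M)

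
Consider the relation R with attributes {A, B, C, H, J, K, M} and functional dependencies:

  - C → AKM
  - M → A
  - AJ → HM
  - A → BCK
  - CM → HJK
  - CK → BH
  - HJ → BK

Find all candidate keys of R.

{A}; {C}; {M}

{A}⁺: A→BCK adds B, C, K; CK→BH adds H; C→AKM adds M; CM→HJK adds J → {A, B, C, H, J, K, M}.
{C}⁺: C→AKM adds A, K, M; A→BCK adds B; CM→HJK adds H, J → {A, B, C, H, J, K, M}.
{M}⁺: M→A adds A; A→BCK adds B, C, K; CM→HJK adds H, J → {A, B, C, H, J, K, M}.
Any other superkey contains one of these as a subset, so there are no further candidate keys.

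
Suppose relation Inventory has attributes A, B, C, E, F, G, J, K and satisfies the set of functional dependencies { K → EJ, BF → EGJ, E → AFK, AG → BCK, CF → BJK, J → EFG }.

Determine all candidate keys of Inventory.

{E}; {J}; {K}; {A, G}; {B, F}; {C, F}

{E}⁺: E→AFK adds A, F, K; K→EJ adds J; J→EFG adds G; AG→BCK adds B, C → {A, B, C, E, F, G, J, K}.
{J}⁺: J→EFG adds E, F, G; E→AFK adds A, K; AG→BCK adds B, C → {A, B, C, E, F, G, J, K}.
{K}⁺: K→EJ adds E, J; E→AFK adds A, F; J→EFG adds G; AG→BCK adds B, C → {A, B, C, E, F, G, J, K}.
{A, G}⁺: AG→BCK adds B, C, K; K→EJ adds E, J; E→AFK adds F → {A, B, C, E, F, G, J, K}. Minimal: {G}⁺ = {G}; {A}⁺ = {A} — none reach the full schema.
{B, F}⁺: BF→EGJ adds E, G, J; E→AFK adds A, K; AG→BCK adds C → {A, B, C, E, F, G, J, K}. Minimal: {F}⁺ = {F}; {B}⁺ = {B} — none reach the full schema.
{C, F}⁺: CF→BJK adds B, J, K; J→EFG adds E, G; E→AFK adds A → {A, B, C, E, F, G, J, K}. Minimal: {F}⁺ = {F}; {C}⁺ = {C} — none reach the full schema.
Any other superkey contains one of these as a subset, so there are no further candidate keys.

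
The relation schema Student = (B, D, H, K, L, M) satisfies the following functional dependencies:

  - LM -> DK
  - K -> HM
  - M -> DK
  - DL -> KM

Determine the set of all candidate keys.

Attributes B, L never appear on any right-hand side, so every candidate key must contain {B, L}.
{B, L}⁺ = {B, L}, which is not all of the schema, so we must add further attributes.
{B, D, L}⁺: DL→KM adds K, M; K→HM adds H → {B, D, H, K, L, M}. Minimal: {D, L}⁺ = {D, H, K, L, M}; {B, L}⁺ = {B, L}; {B, D}⁺ = {B, D} — none reach the full schema.
{B, K, L}⁺: K→HM adds H, M; M→DK adds D → {B, D, H, K, L, M}. Minimal: {K, L}⁺ = {D, H, K, L, M}; {B, L}⁺ = {B, L}; {B, K}⁺ = {B, D, H, K, M} — none reach the full schema.
{B, L, M}⁺: LM→DK adds D, K; K→HM adds H → {B, D, H, K, L, M}. Minimal: {L, M}⁺ = {D, H, K, L, M}; {B, M}⁺ = {B, D, H, K, M}; {B, L}⁺ = {B, L} — none reach the full schema.

{B, D, L}, {B, K, L}, {B, L, M}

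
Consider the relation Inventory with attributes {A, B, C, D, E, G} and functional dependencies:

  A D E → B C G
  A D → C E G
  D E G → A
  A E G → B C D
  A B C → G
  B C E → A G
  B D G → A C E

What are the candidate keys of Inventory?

{A, D}, {A, E, G}, {B, C, E}, {B, D, G}, {D, E, G}

{A, D}⁺: AD→CEG adds C, E, G; AEG→BCD adds B → {A, B, C, D, E, G}. Minimal: {D}⁺ = {D}; {A}⁺ = {A} — none reach the full schema.
{A, E, G}⁺: AEG→BCD adds B, C, D → {A, B, C, D, E, G}. Minimal: {E, G}⁺ = {E, G}; {A, G}⁺ = {A, G}; {A, E}⁺ = {A, E} — none reach the full schema.
{B, C, E}⁺: BCE→AG adds A, G; AEG→BCD adds D → {A, B, C, D, E, G}. Minimal: {C, E}⁺ = {C, E}; {B, E}⁺ = {B, E}; {B, C}⁺ = {B, C} — none reach the full schema.
{B, D, G}⁺: BDG→ACE adds A, C, E → {A, B, C, D, E, G}. Minimal: {D, G}⁺ = {D, G}; {B, G}⁺ = {B, G}; {B, D}⁺ = {B, D} — none reach the full schema.
{D, E, G}⁺: DEG→A adds A; AEG→BCD adds B, C → {A, B, C, D, E, G}. Minimal: {E, G}⁺ = {E, G}; {D, G}⁺ = {D, G}; {D, E}⁺ = {D, E} — none reach the full schema.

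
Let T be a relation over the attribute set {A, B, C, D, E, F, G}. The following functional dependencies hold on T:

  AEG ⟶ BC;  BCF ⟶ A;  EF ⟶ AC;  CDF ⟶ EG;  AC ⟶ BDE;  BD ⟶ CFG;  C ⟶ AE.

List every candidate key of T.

(C); (B, D); (E, F); (A, E, G)

{C}⁺: C→AE adds A, E; AC→BDE adds B, D; BD→CFG adds F, G → {A, B, C, D, E, F, G}.
{B, D}⁺: BD→CFG adds C, F, G; C→AE adds A, E → {A, B, C, D, E, F, G}. Minimal: {D}⁺ = {D}; {B}⁺ = {B} — none reach the full schema.
{E, F}⁺: EF→AC adds A, C; AC→BDE adds B, D; BD→CFG adds G → {A, B, C, D, E, F, G}. Minimal: {F}⁺ = {F}; {E}⁺ = {E} — none reach the full schema.
{A, E, G}⁺: AEG→BC adds B, C; AC→BDE adds D; BD→CFG adds F → {A, B, C, D, E, F, G}. Minimal: {E, G}⁺ = {E, G}; {A, G}⁺ = {A, G}; {A, E}⁺ = {A, E} — none reach the full schema.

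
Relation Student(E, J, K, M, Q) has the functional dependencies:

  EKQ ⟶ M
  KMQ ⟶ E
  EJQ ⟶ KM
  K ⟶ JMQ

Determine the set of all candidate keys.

{K}; {E, J, Q}

{K}⁺: K→JMQ adds J, M, Q; KMQ→E adds E → {E, J, K, M, Q}.
{E, J, Q}⁺: EJQ→KM adds K, M → {E, J, K, M, Q}.
Any other superkey contains one of these as a subset, so there are no further candidate keys.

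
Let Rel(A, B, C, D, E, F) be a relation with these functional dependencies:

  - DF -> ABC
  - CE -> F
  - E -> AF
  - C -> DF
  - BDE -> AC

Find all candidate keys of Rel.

CE, DE

{C, E}⁺: CE→F adds F; E→AF adds A; C→DF adds D; DF→ABC adds B → {A, B, C, D, E, F}. Minimal: {E}⁺ = {A, E, F}; {C}⁺ = {A, B, C, D, F} — none reach the full schema.
{D, E}⁺: E→AF adds A, F; DF→ABC adds B, C → {A, B, C, D, E, F}. Minimal: {E}⁺ = {A, E, F}; {D}⁺ = {D} — none reach the full schema.
Any other superkey contains one of these as a subset, so there are no further candidate keys.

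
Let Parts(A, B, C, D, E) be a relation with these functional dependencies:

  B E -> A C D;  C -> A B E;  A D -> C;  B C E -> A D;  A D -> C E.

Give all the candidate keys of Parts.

C, AD, BE

{C}⁺: C→ABE adds A, B, E; BCE→AD adds D → {A, B, C, D, E}.
{A, D}⁺: AD→C adds C; AD→CE adds E; C→ABE adds B → {A, B, C, D, E}. Minimal: {D}⁺ = {D}; {A}⁺ = {A} — none reach the full schema.
{B, E}⁺: BE→ACD adds A, C, D → {A, B, C, D, E}. Minimal: {E}⁺ = {E}; {B}⁺ = {B} — none reach the full schema.
Any other superkey contains one of these as a subset, so there are no further candidate keys.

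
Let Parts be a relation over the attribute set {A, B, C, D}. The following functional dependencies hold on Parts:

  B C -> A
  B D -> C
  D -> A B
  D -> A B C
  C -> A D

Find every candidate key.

{C}⁺: C→AD adds A, D; D→AB adds B → {A, B, C, D}.
{D}⁺: D→AB adds A, B; D→ABC adds C → {A, B, C, D}.

{C}, {D}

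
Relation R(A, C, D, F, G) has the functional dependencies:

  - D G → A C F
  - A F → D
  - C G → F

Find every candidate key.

Attribute G never appears on the right-hand side of any dependency, so G must belong to every candidate key.
{G}⁺ = {G}, which is not all of the schema, so we must add further attributes.
{D, G}⁺: DG→ACF adds A, C, F → {A, C, D, F, G}.
{A, C, G}⁺: CG→F adds F; AF→D adds D → {A, C, D, F, G}.
{A, F, G}⁺: AF→D adds D; DG→ACF adds C → {A, C, D, F, G}.
Any other superkey contains one of these as a subset, so there are no further candidate keys.

{D, G}; {A, C, G}; {A, F, G}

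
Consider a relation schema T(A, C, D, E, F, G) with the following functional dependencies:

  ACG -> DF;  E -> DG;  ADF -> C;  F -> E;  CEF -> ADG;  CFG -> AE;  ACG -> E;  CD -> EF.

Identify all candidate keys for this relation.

{A, F}; {C, D}; {C, E}; {C, F}; {A, C, G}

{A, F}⁺: F→E adds E; E→DG adds D, G; ADF→C adds C → {A, C, D, E, F, G}. Minimal: {F}⁺ = {D, E, F, G}; {A}⁺ = {A} — none reach the full schema.
{C, D}⁺: CD→EF adds E, F; E→DG adds G; CEF→ADG adds A → {A, C, D, E, F, G}. Minimal: {D}⁺ = {D}; {C}⁺ = {C} — none reach the full schema.
{C, E}⁺: E→DG adds D, G; CD→EF adds F; CEF→ADG adds A → {A, C, D, E, F, G}. Minimal: {E}⁺ = {D, E, G}; {C}⁺ = {C} — none reach the full schema.
{C, F}⁺: F→E adds E; CEF→ADG adds A, D, G → {A, C, D, E, F, G}. Minimal: {F}⁺ = {D, E, F, G}; {C}⁺ = {C} — none reach the full schema.
{A, C, G}⁺: ACG→DF adds D, F; F→E adds E → {A, C, D, E, F, G}. Minimal: {C, G}⁺ = {C, G}; {A, G}⁺ = {A, G}; {A, C}⁺ = {A, C} — none reach the full schema.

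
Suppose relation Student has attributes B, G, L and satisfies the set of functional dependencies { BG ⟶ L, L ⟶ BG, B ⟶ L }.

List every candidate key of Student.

{B}, {L}

{B}⁺: B→L adds L; L→BG adds G → {B, G, L}.
{L}⁺: L→BG adds B, G → {B, G, L}.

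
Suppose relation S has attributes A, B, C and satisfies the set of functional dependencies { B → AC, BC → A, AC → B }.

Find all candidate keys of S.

{B}⁺: B→AC adds A, C → {A, B, C}.
{A, C}⁺: AC→B adds B → {A, B, C}. Minimal: {C}⁺ = {C}; {A}⁺ = {A} — none reach the full schema.

{B}, {A, C}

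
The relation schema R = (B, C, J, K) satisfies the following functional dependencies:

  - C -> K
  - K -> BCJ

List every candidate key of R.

{C}, {K}

{C}⁺: C→K adds K; K→BCJ adds B, J → {B, C, J, K}.
{K}⁺: K→BCJ adds B, C, J → {B, C, J, K}.
Any other superkey contains one of these as a subset, so there are no further candidate keys.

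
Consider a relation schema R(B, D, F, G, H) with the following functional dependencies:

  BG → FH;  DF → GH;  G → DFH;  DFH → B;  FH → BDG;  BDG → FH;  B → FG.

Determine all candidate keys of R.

{B}, {G}, {D, F}, {F, H}

{B}⁺: B→FG adds F, G; BG→FH adds H; G→DFH adds D → {B, D, F, G, H}.
{G}⁺: G→DFH adds D, F, H; DFH→B adds B → {B, D, F, G, H}.
{D, F}⁺: DF→GH adds G, H; DFH→B adds B → {B, D, F, G, H}. Minimal: {F}⁺ = {F}; {D}⁺ = {D} — none reach the full schema.
{F, H}⁺: FH→BDG adds B, D, G → {B, D, F, G, H}. Minimal: {H}⁺ = {H}; {F}⁺ = {F} — none reach the full schema.
Any other superkey contains one of these as a subset, so there are no further candidate keys.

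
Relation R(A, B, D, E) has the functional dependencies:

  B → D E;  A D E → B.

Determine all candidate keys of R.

{A, B}⁺: B→DE adds D, E → {A, B, D, E}.
{A, D, E}⁺: ADE→B adds B → {A, B, D, E}.

(A, B); (A, D, E)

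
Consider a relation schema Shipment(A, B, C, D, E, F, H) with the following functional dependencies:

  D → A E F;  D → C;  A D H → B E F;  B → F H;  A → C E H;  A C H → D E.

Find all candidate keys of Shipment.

{A}, {D}

{A}⁺: A→CEH adds C, E, H; ACH→DE adds D; D→AEF adds F; ADH→BEF adds B → {A, B, C, D, E, F, H}.
{D}⁺: D→AEF adds A, E, F; D→C adds C; A→CEH adds H; ADH→BEF adds B → {A, B, C, D, E, F, H}.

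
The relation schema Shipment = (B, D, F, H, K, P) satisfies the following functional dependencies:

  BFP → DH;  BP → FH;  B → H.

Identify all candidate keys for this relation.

BKP

Attributes B, K, P never appear on any right-hand side, so every candidate key must contain {B, K, P}.
{B, K, P}⁺ = {B, D, F, H, K, P}, which is all of the schema, so {B, K, P} is the only candidate key.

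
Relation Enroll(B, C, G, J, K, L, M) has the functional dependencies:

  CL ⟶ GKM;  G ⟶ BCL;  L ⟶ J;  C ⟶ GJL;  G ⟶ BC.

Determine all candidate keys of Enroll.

{C}⁺: C→GJL adds G, J, L; G→BC adds B; CL→GKM adds K, M → {B, C, G, J, K, L, M}.
{G}⁺: G→BCL adds B, C, L; L→J adds J; CL→GKM adds K, M → {B, C, G, J, K, L, M}.
Any other superkey contains one of these as a subset, so there are no further candidate keys.

{C}; {G}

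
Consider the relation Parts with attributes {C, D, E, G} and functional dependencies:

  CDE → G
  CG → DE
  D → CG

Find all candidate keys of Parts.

{D}⁺: D→CG adds C, G; CG→DE adds E → {C, D, E, G}.
{C, G}⁺: CG→DE adds D, E → {C, D, E, G}. Minimal: {G}⁺ = {G}; {C}⁺ = {C} — none reach the full schema.

(D); (C, G)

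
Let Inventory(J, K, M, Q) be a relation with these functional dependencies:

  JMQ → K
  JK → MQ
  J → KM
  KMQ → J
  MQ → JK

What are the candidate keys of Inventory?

{J}, {M, Q}

{J}⁺: J→KM adds K, M; JK→MQ adds Q → {J, K, M, Q}.
{M, Q}⁺: MQ→JK adds J, K → {J, K, M, Q}. Minimal: {Q}⁺ = {Q}; {M}⁺ = {M} — none reach the full schema.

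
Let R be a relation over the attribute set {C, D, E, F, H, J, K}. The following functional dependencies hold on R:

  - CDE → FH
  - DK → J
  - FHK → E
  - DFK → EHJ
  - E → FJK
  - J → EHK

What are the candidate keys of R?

(C, D, E); (C, D, J); (C, D, K)

Attributes C, D never appear on any right-hand side, so every candidate key must contain {C, D}.
{C, D}⁺ = {C, D}, which is not all of the schema, so we must add further attributes.
{C, D, E}⁺: CDE→FH adds F, H; E→FJK adds J, K → {C, D, E, F, H, J, K}. Minimal: {D, E}⁺ = {D, E, F, H, J, K}; {C, E}⁺ = {C, E, F, H, J, K}; {C, D}⁺ = {C, D} — none reach the full schema.
{C, D, J}⁺: J→EHK adds E, H, K; CDE→FH adds F → {C, D, E, F, H, J, K}. Minimal: {D, J}⁺ = {D, E, F, H, J, K}; {C, J}⁺ = {C, E, F, H, J, K}; {C, D}⁺ = {C, D} — none reach the full schema.
{C, D, K}⁺: DK→J adds J; J→EHK adds E, H; CDE→FH adds F → {C, D, E, F, H, J, K}. Minimal: {D, K}⁺ = {D, E, F, H, J, K}; {C, K}⁺ = {C, K}; {C, D}⁺ = {C, D} — none reach the full schema.
Any other superkey contains one of these as a subset, so there are no further candidate keys.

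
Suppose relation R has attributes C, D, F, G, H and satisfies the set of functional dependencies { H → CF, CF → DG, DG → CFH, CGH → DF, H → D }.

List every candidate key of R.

{H}⁺: H→CF adds C, F; CF→DG adds D, G → {C, D, F, G, H}.
{C, F}⁺: CF→DG adds D, G; DG→CFH adds H → {C, D, F, G, H}. Minimal: {F}⁺ = {F}; {C}⁺ = {C} — none reach the full schema.
{D, G}⁺: DG→CFH adds C, F, H → {C, D, F, G, H}. Minimal: {G}⁺ = {G}; {D}⁺ = {D} — none reach the full schema.
Any other superkey contains one of these as a subset, so there are no further candidate keys.

(H); (C, F); (D, G)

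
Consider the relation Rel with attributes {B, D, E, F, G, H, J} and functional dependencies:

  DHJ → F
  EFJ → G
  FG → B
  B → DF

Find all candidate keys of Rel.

{B, E, H, J}, {D, E, H, J}, {E, F, H, J}

Attributes E, H, J never appear on any right-hand side, so every candidate key must contain {E, H, J}.
{E, H, J}⁺ = {E, H, J}, which is not all of the schema, so we must add further attributes.
{B, E, H, J}⁺: B→DF adds D, F; EFJ→G adds G → {B, D, E, F, G, H, J}. Minimal: {E, H, J}⁺ = {E, H, J}; {B, H, J}⁺ = {B, D, F, H, J}; {B, E, J}⁺ = {B, D, E, F, G, J}; … — none reach the full schema.
{D, E, H, J}⁺: DHJ→F adds F; EFJ→G adds G; FG→B adds B → {B, D, E, F, G, H, J}. Minimal: {E, H, J}⁺ = {E, H, J}; {D, H, J}⁺ = {D, F, H, J}; {D, E, J}⁺ = {D, E, J}; … — none reach the full schema.
{E, F, H, J}⁺: EFJ→G adds G; FG→B adds B; B→DF adds D → {B, D, E, F, G, H, J}. Minimal: {F, H, J}⁺ = {F, H, J}; {E, H, J}⁺ = {E, H, J}; {E, F, J}⁺ = {B, D, E, F, G, J}; … — none reach the full schema.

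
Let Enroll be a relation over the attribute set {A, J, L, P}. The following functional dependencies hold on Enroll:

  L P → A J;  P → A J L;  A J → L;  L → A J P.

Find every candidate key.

{L}⁺: L→AJP adds A, J, P → {A, J, L, P}.
{P}⁺: P→AJL adds A, J, L → {A, J, L, P}.
{A, J}⁺: AJ→L adds L; L→AJP adds P → {A, J, L, P}. Minimal: {J}⁺ = {J}; {A}⁺ = {A} — none reach the full schema.
Any other superkey contains one of these as a subset, so there are no further candidate keys.

{L}; {P}; {A, J}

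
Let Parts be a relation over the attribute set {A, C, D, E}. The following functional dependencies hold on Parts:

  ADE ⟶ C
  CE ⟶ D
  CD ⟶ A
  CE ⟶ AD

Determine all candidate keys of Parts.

{C, E}⁺: CE→D adds D; CD→A adds A → {A, C, D, E}.
{A, D, E}⁺: ADE→C adds C → {A, C, D, E}.
Any other superkey contains one of these as a subset, so there are no further candidate keys.

CE, ADE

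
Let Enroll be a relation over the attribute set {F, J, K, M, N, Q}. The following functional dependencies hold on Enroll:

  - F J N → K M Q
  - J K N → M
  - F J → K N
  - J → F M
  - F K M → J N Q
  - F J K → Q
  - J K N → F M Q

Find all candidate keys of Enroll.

{J}, {F, K, M}

{J}⁺: J→FM adds F, M; FJ→KN adds K, N; FKM→JNQ adds Q → {F, J, K, M, N, Q}.
{F, K, M}⁺: FKM→JNQ adds J, N, Q → {F, J, K, M, N, Q}. Minimal: {K, M}⁺ = {K, M}; {F, M}⁺ = {F, M}; {F, K}⁺ = {F, K} — none reach the full schema.
Any other superkey contains one of these as a subset, so there are no further candidate keys.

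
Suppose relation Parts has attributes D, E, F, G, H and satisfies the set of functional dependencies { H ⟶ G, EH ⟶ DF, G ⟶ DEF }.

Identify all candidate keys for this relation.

H

Attribute H never appears on the right-hand side of any dependency, so H must belong to every candidate key.
{H}⁺ = {D, E, F, G, H}, which is all of the schema, so {H} is the only candidate key.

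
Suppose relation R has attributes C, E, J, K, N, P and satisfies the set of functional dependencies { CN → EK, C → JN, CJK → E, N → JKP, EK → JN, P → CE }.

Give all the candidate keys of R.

{C}⁺: C→JN adds J, N; N→JKP adds K, P; P→CE adds E → {C, E, J, K, N, P}.
{N}⁺: N→JKP adds J, K, P; P→CE adds C, E → {C, E, J, K, N, P}.
{P}⁺: P→CE adds C, E; C→JN adds J, N; N→JKP adds K → {C, E, J, K, N, P}.
{E, K}⁺: EK→JN adds J, N; N→JKP adds P; P→CE adds C → {C, E, J, K, N, P}. Minimal: {K}⁺ = {K}; {E}⁺ = {E} — none reach the full schema.
Any other superkey contains one of these as a subset, so there are no further candidate keys.

C; N; P; EK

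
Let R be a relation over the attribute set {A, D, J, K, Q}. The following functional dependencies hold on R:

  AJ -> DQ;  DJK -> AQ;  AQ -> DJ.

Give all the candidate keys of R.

{A, J, K}; {A, K, Q}; {D, J, K}

Attribute K never appears on the right-hand side of any dependency, so K must belong to every candidate key.
{K}⁺ = {K}, which is not all of the schema, so we must add further attributes.
{A, J, K}⁺: AJ→DQ adds D, Q → {A, D, J, K, Q}. Minimal: {J, K}⁺ = {J, K}; {A, K}⁺ = {A, K}; {A, J}⁺ = {A, D, J, Q} — none reach the full schema.
{A, K, Q}⁺: AQ→DJ adds D, J → {A, D, J, K, Q}. Minimal: {K, Q}⁺ = {K, Q}; {A, Q}⁺ = {A, D, J, Q}; {A, K}⁺ = {A, K} — none reach the full schema.
{D, J, K}⁺: DJK→AQ adds A, Q → {A, D, J, K, Q}. Minimal: {J, K}⁺ = {J, K}; {D, K}⁺ = {D, K}; {D, J}⁺ = {D, J} — none reach the full schema.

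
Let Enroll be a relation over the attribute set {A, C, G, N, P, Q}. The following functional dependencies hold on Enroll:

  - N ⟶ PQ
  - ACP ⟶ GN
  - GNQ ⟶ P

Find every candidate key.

{A, C, N}; {A, C, P}

Attributes A, C never appear on any right-hand side, so every candidate key must contain {A, C}.
{A, C}⁺ = {A, C}, which is not all of the schema, so we must add further attributes.
{A, C, N}⁺: N→PQ adds P, Q; ACP→GN adds G → {A, C, G, N, P, Q}. Minimal: {C, N}⁺ = {C, N, P, Q}; {A, N}⁺ = {A, N, P, Q}; {A, C}⁺ = {A, C} — none reach the full schema.
{A, C, P}⁺: ACP→GN adds G, N; N→PQ adds Q → {A, C, G, N, P, Q}. Minimal: {C, P}⁺ = {C, P}; {A, P}⁺ = {A, P}; {A, C}⁺ = {A, C} — none reach the full schema.
Any other superkey contains one of these as a subset, so there are no further candidate keys.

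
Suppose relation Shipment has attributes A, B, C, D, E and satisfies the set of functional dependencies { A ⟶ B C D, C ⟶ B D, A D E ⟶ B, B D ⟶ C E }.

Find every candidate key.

{A}

{A}⁺: A→BCD adds B, C, D; BD→CE adds E → {A, B, C, D, E}.
No other minimal superkey exists.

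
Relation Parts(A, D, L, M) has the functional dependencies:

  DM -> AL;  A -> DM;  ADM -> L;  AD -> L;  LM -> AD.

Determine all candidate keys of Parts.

{A}⁺: A→DM adds D, M; ADM→L adds L → {A, D, L, M}.
{D, M}⁺: DM→AL adds A, L → {A, D, L, M}. Minimal: {M}⁺ = {M}; {D}⁺ = {D} — none reach the full schema.
{L, M}⁺: LM→AD adds A, D → {A, D, L, M}. Minimal: {M}⁺ = {M}; {L}⁺ = {L} — none reach the full schema.
Any other superkey contains one of these as a subset, so there are no further candidate keys.

{A}, {D, M}, {L, M}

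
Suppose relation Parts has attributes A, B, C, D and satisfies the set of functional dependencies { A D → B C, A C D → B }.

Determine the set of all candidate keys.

Attributes A, D never appear on any right-hand side, so every candidate key must contain {A, D}.
{A, D}⁺ = {A, B, C, D}, which is all of the schema, so {A, D} is the only candidate key.

{A, D}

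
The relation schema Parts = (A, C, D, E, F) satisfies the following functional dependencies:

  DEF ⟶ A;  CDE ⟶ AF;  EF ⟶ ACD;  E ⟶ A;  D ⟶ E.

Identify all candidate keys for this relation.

(C, D); (D, F); (E, F)

{C, D}⁺: D→E adds E; CDE→AF adds A, F → {A, C, D, E, F}. Minimal: {D}⁺ = {A, D, E}; {C}⁺ = {C} — none reach the full schema.
{D, F}⁺: D→E adds E; DEF→A adds A; EF→ACD adds C → {A, C, D, E, F}. Minimal: {F}⁺ = {F}; {D}⁺ = {A, D, E} — none reach the full schema.
{E, F}⁺: EF→ACD adds A, C, D → {A, C, D, E, F}. Minimal: {F}⁺ = {F}; {E}⁺ = {A, E} — none reach the full schema.
Any other superkey contains one of these as a subset, so there are no further candidate keys.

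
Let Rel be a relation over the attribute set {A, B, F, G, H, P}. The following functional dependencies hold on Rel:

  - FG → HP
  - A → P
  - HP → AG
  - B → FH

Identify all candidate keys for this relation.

AB, BG, BP

{A, B}⁺: A→P adds P; B→FH adds F, H; HP→AG adds G → {A, B, F, G, H, P}.
{B, G}⁺: B→FH adds F, H; FG→HP adds P; HP→AG adds A → {A, B, F, G, H, P}.
{B, P}⁺: B→FH adds F, H; HP→AG adds A, G → {A, B, F, G, H, P}.
Any other superkey contains one of these as a subset, so there are no further candidate keys.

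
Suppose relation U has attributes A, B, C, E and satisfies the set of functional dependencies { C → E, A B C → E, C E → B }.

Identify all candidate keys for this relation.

{A, C}⁺: C→E adds E; CE→B adds B → {A, B, C, E}. Minimal: {C}⁺ = {B, C, E}; {A}⁺ = {A} — none reach the full schema.

AC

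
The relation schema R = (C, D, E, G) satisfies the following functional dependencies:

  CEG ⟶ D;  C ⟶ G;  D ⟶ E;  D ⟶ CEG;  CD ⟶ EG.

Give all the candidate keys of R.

{D}, {C, E}

{D}⁺: D→E adds E; D→CEG adds C, G → {C, D, E, G}.
{C, E}⁺: C→G adds G; CEG→D adds D → {C, D, E, G}.
Any other superkey contains one of these as a subset, so there are no further candidate keys.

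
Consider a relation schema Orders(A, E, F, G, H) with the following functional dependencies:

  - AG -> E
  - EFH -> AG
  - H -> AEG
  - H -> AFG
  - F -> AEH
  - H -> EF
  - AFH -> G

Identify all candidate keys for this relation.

{F}, {H}

{F}⁺: F→AEH adds A, E, H; AFH→G adds G → {A, E, F, G, H}.
{H}⁺: H→AEG adds A, E, G; H→AFG adds F → {A, E, F, G, H}.
Any other superkey contains one of these as a subset, so there are no further candidate keys.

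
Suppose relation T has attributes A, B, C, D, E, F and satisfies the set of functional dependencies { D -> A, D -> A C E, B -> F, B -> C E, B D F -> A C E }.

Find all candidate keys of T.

{B, D}

Attributes B, D never appear on any right-hand side, so every candidate key must contain {B, D}.
{B, D}⁺ = {A, B, C, D, E, F}, which is all of the schema, so {B, D} is the only candidate key.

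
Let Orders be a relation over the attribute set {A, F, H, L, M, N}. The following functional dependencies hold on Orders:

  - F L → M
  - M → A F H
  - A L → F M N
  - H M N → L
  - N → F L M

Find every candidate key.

(N), (A, L), (F, L), (L, M)

{N}⁺: N→FLM adds F, L, M; M→AFH adds A, H → {A, F, H, L, M, N}.
{A, L}⁺: AL→FMN adds F, M, N; M→AFH adds H → {A, F, H, L, M, N}. Minimal: {L}⁺ = {L}; {A}⁺ = {A} — none reach the full schema.
{F, L}⁺: FL→M adds M; M→AFH adds A, H; AL→FMN adds N → {A, F, H, L, M, N}. Minimal: {L}⁺ = {L}; {F}⁺ = {F} — none reach the full schema.
{L, M}⁺: M→AFH adds A, F, H; AL→FMN adds N → {A, F, H, L, M, N}. Minimal: {M}⁺ = {A, F, H, M}; {L}⁺ = {L} — none reach the full schema.
Any other superkey contains one of these as a subset, so there are no further candidate keys.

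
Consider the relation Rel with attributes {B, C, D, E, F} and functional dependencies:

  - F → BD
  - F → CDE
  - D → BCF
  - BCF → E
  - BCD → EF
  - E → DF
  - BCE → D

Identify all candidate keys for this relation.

{D}⁺: D→BCF adds B, C, F; BCF→E adds E → {B, C, D, E, F}.
{E}⁺: E→DF adds D, F; F→BD adds B; F→CDE adds C → {B, C, D, E, F}.
{F}⁺: F→BD adds B, D; F→CDE adds C, E → {B, C, D, E, F}.
Any other superkey contains one of these as a subset, so there are no further candidate keys.

(D); (E); (F)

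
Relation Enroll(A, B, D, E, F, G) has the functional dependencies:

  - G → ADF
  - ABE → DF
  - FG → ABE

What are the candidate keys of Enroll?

Attribute G never appears on the right-hand side of any dependency, so G must belong to every candidate key.
{G}⁺ = {A, B, D, E, F, G}, which is all of the schema, so {G} is the only candidate key.

(G)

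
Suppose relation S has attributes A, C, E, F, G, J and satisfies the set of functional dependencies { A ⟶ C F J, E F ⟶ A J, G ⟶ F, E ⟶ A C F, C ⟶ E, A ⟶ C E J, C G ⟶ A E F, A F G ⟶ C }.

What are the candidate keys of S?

{A, G}⁺: A→CFJ adds C, F, J; C→E adds E → {A, C, E, F, G, J}. Minimal: {G}⁺ = {F, G}; {A}⁺ = {A, C, E, F, J} — none reach the full schema.
{C, G}⁺: G→F adds F; C→E adds E; CG→AEF adds A; A→CFJ adds J → {A, C, E, F, G, J}. Minimal: {G}⁺ = {F, G}; {C}⁺ = {A, C, E, F, J} — none reach the full schema.
{E, G}⁺: G→F adds F; E→ACF adds A, C; A→CEJ adds J → {A, C, E, F, G, J}. Minimal: {G}⁺ = {F, G}; {E}⁺ = {A, C, E, F, J} — none reach the full schema.
Any other superkey contains one of these as a subset, so there are no further candidate keys.

{A, G}, {C, G}, {E, G}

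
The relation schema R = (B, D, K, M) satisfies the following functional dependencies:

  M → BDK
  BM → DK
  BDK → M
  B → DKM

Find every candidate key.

{B}; {M}

{B}⁺: B→DKM adds D, K, M → {B, D, K, M}.
{M}⁺: M→BDK adds B, D, K → {B, D, K, M}.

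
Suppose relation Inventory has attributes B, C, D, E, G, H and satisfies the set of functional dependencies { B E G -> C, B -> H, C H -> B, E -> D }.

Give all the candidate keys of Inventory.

BEG, CEGH

Attributes E, G never appear on any right-hand side, so every candidate key must contain {E, G}.
{E, G}⁺ = {D, E, G}, which is not all of the schema, so we must add further attributes.
{B, E, G}⁺: BEG→C adds C; B→H adds H; E→D adds D → {B, C, D, E, G, H}. Minimal: {E, G}⁺ = {D, E, G}; {B, G}⁺ = {B, G, H}; {B, E}⁺ = {B, D, E, H} — none reach the full schema.
{C, E, G, H}⁺: CH→B adds B; E→D adds D → {B, C, D, E, G, H}. Minimal: {E, G, H}⁺ = {D, E, G, H}; {C, G, H}⁺ = {B, C, G, H}; {C, E, H}⁺ = {B, C, D, E, H}; … — none reach the full schema.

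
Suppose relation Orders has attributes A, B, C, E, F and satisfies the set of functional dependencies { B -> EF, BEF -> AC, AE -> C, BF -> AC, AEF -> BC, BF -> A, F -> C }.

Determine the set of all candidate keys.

(B), (A, E, F)

{B}⁺: B→EF adds E, F; BEF→AC adds A, C → {A, B, C, E, F}.
{A, E, F}⁺: AE→C adds C; AEF→BC adds B → {A, B, C, E, F}. Minimal: {E, F}⁺ = {C, E, F}; {A, F}⁺ = {A, C, F}; {A, E}⁺ = {A, C, E} — none reach the full schema.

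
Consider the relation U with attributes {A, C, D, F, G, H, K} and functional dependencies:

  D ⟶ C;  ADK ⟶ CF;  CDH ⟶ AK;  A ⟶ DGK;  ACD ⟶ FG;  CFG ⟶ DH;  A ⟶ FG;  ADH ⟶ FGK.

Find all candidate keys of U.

(A), (D, H), (C, F, G), (D, F, G)

{A}⁺: A→DGK adds D, G, K; A→FG adds F; D→C adds C; CFG→DH adds H → {A, C, D, F, G, H, K}.
{D, H}⁺: D→C adds C; CDH→AK adds A, K; A→DGK adds G; ACD→FG adds F → {A, C, D, F, G, H, K}. Minimal: {H}⁺ = {H}; {D}⁺ = {C, D} — none reach the full schema.
{C, F, G}⁺: CFG→DH adds D, H; CDH→AK adds A, K → {A, C, D, F, G, H, K}. Minimal: {F, G}⁺ = {F, G}; {C, G}⁺ = {C, G}; {C, F}⁺ = {C, F} — none reach the full schema.
{D, F, G}⁺: D→C adds C; CFG→DH adds H; CDH→AK adds A, K → {A, C, D, F, G, H, K}. Minimal: {F, G}⁺ = {F, G}; {D, G}⁺ = {C, D, G}; {D, F}⁺ = {C, D, F} — none reach the full schema.
Any other superkey contains one of these as a subset, so there are no further candidate keys.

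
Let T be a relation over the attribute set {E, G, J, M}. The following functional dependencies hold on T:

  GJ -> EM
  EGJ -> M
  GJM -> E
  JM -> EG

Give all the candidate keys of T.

{G, J}; {J, M}

Attribute J never appears on the right-hand side of any dependency, so J must belong to every candidate key.
{J}⁺ = {J}, which is not all of the schema, so we must add further attributes.
{G, J}⁺: GJ→EM adds E, M → {E, G, J, M}.
{J, M}⁺: JM→EG adds E, G → {E, G, J, M}.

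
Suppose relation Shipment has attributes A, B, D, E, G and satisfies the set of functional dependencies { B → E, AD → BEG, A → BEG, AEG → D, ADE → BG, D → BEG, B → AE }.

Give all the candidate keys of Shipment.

{A}⁺: A→BEG adds B, E, G; AEG→D adds D → {A, B, D, E, G}.
{B}⁺: B→E adds E; B→AE adds A; A→BEG adds G; AEG→D adds D → {A, B, D, E, G}.
{D}⁺: D→BEG adds B, E, G; B→AE adds A → {A, B, D, E, G}.
Any other superkey contains one of these as a subset, so there are no further candidate keys.

(A), (B), (D)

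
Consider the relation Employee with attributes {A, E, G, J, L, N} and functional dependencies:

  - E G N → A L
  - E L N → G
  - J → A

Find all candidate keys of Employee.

EGJN; EJLN

Attributes E, J, N never appear on any right-hand side, so every candidate key must contain {E, J, N}.
{E, J, N}⁺ = {A, E, J, N}, which is not all of the schema, so we must add further attributes.
{E, G, J, N}⁺: EGN→AL adds A, L → {A, E, G, J, L, N}. Minimal: {G, J, N}⁺ = {A, G, J, N}; {E, J, N}⁺ = {A, E, J, N}; {E, G, N}⁺ = {A, E, G, L, N}; … — none reach the full schema.
{E, J, L, N}⁺: ELN→G adds G; J→A adds A → {A, E, G, J, L, N}. Minimal: {J, L, N}⁺ = {A, J, L, N}; {E, L, N}⁺ = {A, E, G, L, N}; {E, J, N}⁺ = {A, E, J, N}; … — none reach the full schema.
Any other superkey contains one of these as a subset, so there are no further candidate keys.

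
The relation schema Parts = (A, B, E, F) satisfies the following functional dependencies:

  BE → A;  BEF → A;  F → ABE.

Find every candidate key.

Attribute F never appears on the right-hand side of any dependency, so F must belong to every candidate key.
{F}⁺ = {A, B, E, F}, which is all of the schema, so {F} is the only candidate key.

{F}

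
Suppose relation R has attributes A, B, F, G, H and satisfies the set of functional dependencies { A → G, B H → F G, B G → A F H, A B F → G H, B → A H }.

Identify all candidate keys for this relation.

{B}⁺: B→AH adds A, H; A→G adds G; BH→FG adds F → {A, B, F, G, H}.
No other minimal superkey exists.

{B}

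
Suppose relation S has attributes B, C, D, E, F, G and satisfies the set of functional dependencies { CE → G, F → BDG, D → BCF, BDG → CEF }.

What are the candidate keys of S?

{D}, {F}

{D}⁺: D→BCF adds B, C, F; F→BDG adds G; BDG→CEF adds E → {B, C, D, E, F, G}.
{F}⁺: F→BDG adds B, D, G; D→BCF adds C; BDG→CEF adds E → {B, C, D, E, F, G}.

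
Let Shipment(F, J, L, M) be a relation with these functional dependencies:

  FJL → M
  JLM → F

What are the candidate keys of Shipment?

FJL, JLM

Attributes J, L never appear on any right-hand side, so every candidate key must contain {J, L}.
{J, L}⁺ = {J, L}, which is not all of the schema, so we must add further attributes.
{F, J, L}⁺: FJL→M adds M → {F, J, L, M}.
{J, L, M}⁺: JLM→F adds F → {F, J, L, M}.
Any other superkey contains one of these as a subset, so there are no further candidate keys.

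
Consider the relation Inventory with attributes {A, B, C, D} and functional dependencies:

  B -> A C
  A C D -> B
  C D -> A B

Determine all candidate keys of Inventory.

{B, D}, {C, D}

Attribute D never appears on the right-hand side of any dependency, so D must belong to every candidate key.
{D}⁺ = {D}, which is not all of the schema, so we must add further attributes.
{B, D}⁺: B→AC adds A, C → {A, B, C, D}. Minimal: {D}⁺ = {D}; {B}⁺ = {A, B, C} — none reach the full schema.
{C, D}⁺: CD→AB adds A, B → {A, B, C, D}. Minimal: {D}⁺ = {D}; {C}⁺ = {C} — none reach the full schema.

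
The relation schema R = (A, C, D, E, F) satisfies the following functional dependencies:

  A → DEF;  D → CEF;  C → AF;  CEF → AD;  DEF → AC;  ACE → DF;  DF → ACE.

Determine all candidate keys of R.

(A); (C); (D)

{A}⁺: A→DEF adds D, E, F; D→CEF adds C → {A, C, D, E, F}.
{C}⁺: C→AF adds A, F; A→DEF adds D, E → {A, C, D, E, F}.
{D}⁺: D→CEF adds C, E, F; C→AF adds A → {A, C, D, E, F}.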